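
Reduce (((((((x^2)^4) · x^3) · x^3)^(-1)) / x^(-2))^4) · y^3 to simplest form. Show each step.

(((((((x^2)^4) · x^3) · x^3)^(-1)) / x^(-2))^4) · y^3
= (((((((x^2)^4) · x^3) · x^3)^(-1))^4) / ((x^(-2))^4)) · y^3    [power of a quotient]
= ((((((x^2)^4) · x^3) · x^3)^(-4)) / ((x^(-2))^4)) · y^3    [power of a power]
= ((((((x^2)^4) · x^3)^(-4)) · ((x^3)^(-4))) / ((x^(-2))^4)) · y^3    [power of a product]
= ((((((x^2)^4)^(-4)) · ((x^3)^(-4))) · ((x^3)^(-4))) / ((x^(-2))^4)) · y^3    [power of a product]
= (((((x^2)^(-16)) · ((x^3)^(-4))) · ((x^3)^(-4))) / ((x^(-2))^4)) · y^3    [power of a power]
= (((x^(-32) · ((x^3)^(-4))) · ((x^3)^(-4))) / ((x^(-2))^4)) · y^3    [power of a power]
= (((x^(-32) · x^(-12)) · ((x^3)^(-4))) / ((x^(-2))^4)) · y^3    [power of a power]
= ((x^(-44) · ((x^3)^(-4))) / ((x^(-2))^4)) · y^3    [product of powers]
= ((x^(-44) · x^(-12)) / ((x^(-2))^4)) · y^3    [power of a power]
= (x^(-56) / ((x^(-2))^4)) · y^3    [product of powers]
= (x^(-56) / x^(-8)) · y^3    [power of a power]
= x^(-48) · y^3    [quotient of powers]
= x^(-48)y^3    [rearrange]

x^(-48)y^3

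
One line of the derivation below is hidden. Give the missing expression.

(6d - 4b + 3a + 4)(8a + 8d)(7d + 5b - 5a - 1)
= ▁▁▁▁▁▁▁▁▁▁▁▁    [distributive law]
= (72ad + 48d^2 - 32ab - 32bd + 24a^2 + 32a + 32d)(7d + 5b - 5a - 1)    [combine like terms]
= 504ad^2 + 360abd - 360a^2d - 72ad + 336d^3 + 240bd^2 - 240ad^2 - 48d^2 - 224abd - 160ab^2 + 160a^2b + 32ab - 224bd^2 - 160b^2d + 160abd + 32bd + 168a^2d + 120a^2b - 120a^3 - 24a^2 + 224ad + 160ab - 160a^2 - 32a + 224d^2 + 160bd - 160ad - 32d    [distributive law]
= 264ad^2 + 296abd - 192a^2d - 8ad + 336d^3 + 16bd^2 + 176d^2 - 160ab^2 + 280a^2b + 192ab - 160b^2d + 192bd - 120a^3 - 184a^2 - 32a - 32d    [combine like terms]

After distributive law, the bracketed line is:

(48ad + 48d^2 - 32ab - 32bd + 24a^2 + 24ad + 32a + 32d)(7d + 5b - 5a - 1)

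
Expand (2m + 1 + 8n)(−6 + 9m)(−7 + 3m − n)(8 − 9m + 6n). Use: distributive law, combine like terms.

−354m − 1107m^2 − 8220mn + 1647m^3 + 6579m^2n − 4878mn^2 − 486m^4 − 1458m^3n + 1836m^2n^2 + 336 + 2988n + 2436n^2 + 288n^3 − 432mn^3

(2m + 1 + 8n)(−6 + 9m)(−7 + 3m − n)(8 − 9m + 6n)
= (−12m + 18m^2 − 6 + 9m − 48n + 72mn)(−7 + 3m − n)(8 − 9m + 6n)    [distributive law]
= (−3m + 18m^2 − 6 − 48n + 72mn)(−7 + 3m − n)(8 − 9m + 6n)    [combine like terms]
= (21m − 9m^2 + 3mn − 126m^2 + 54m^3 − 18m^2n + 42 − 18m + 6n + 336n − 144mn + 48n^2 − 504mn + 216m^2n − 72mn^2)(8 − 9m + 6n)    [distributive law]
= (3m − 135m^2 − 645mn + 54m^3 + 198m^2n + 42 + 342n + 48n^2 − 72mn^2)(8 − 9m + 6n)    [combine like terms]
= 24m − 27m^2 + 18mn − 1080m^2 + 1215m^3 − 810m^2n − 5160mn + 5805m^2n − 3870mn^2 + 432m^3 − 486m^4 + 324m^3n + 1584m^2n − 1782m^3n + 1188m^2n^2 + 336 − 378m + 252n + 2736n − 3078mn + 2052n^2 + 384n^2 − 432mn^2 + 288n^3 − 576mn^2 + 648m^2n^2 − 432mn^3    [distributive law]
= −354m − 1107m^2 − 8220mn + 1647m^3 + 6579m^2n − 4878mn^2 − 486m^4 − 1458m^3n + 1836m^2n^2 + 336 + 2988n + 2436n^2 + 288n^3 − 432mn^3    [combine like terms]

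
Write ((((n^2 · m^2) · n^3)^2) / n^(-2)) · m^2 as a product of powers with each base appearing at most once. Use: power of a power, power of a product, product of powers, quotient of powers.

((((n^2 · m^2) · n^3)^2) / n^(-2)) · m^2
= ((((n^2 · m^2)^2) · ((n^3)^2)) / n^(-2)) · m^2    [power of a product]
= (((((n^2)^2) · ((m^2)^2)) · ((n^3)^2)) / n^(-2)) · m^2    [power of a product]
= (((n^4 · ((m^2)^2)) · ((n^3)^2)) / n^(-2)) · m^2    [power of a power]
= (((n^4 · m^4) · ((n^3)^2)) / n^(-2)) · m^2    [power of a power]
= (((n^4 · m^4) · n^6) / n^(-2)) · m^2    [power of a power]
= m^6n^12    [quotient of powers; product of powers]

m^6n^12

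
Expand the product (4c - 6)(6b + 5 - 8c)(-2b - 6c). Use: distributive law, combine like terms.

(4c - 6)(6b + 5 - 8c)(-2b - 6c)
= (24bc + 20c - 32c^2 - 36b - 30 + 48c)(-2b - 6c)    [distributive law]
= (24bc + 68c - 32c^2 - 36b - 30)(-2b - 6c)    [combine like terms]
= -48b^2c - 144bc^2 - 136bc - 408c^2 + 64bc^2 + 192c^3 + 72b^2 + 216bc + 60b + 180c    [distributive law]
= -48b^2c - 80bc^2 + 80bc - 408c^2 + 192c^3 + 72b^2 + 60b + 180c    [combine like terms]

-48b^2c - 80bc^2 + 80bc - 408c^2 + 192c^3 + 72b^2 + 60b + 180c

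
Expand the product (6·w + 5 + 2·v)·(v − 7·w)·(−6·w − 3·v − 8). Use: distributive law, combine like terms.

(6·w + 5 + 2·v)·(v − 7·w)·(−6·w − 3·v − 8)
= (6·v·w − 42·w² + 5·v − 35·w + 2·v² − 14·v·w)·(−6·w − 3·v − 8)    [distributive law]
= (−8·v·w − 42·w² + 5·v − 35·w + 2·v²)·(−6·w − 3·v − 8)    [combine like terms]
= 48·v·w² + 24·v²·w + 64·v·w + 252·w³ + 126·v·w² + 336·w² − 30·v·w − 15·v² − 40·v + 210·w² + 105·v·w + 280·w − 12·v²·w − 6·v³ − 16·v²    [distributive law]
= 174·v·w² + 12·v²·w + 139·v·w + 252·w³ + 546·w² − 31·v² − 40·v + 280·w − 6·v³    [combine like terms]

174·v·w² + 12·v²·w + 139·v·w + 252·w³ + 546·w² − 31·v² − 40·v + 280·w − 6·v³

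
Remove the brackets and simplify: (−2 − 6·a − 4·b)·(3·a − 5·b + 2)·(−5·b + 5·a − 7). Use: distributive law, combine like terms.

−26·a·b + 36·a^2 + 106·a − 150·b^2 + 6·b + 28 + 180·a^2·b − 90·a^3 + 10·a·b^2 − 100·b^3

(−2 − 6·a − 4·b)·(3·a − 5·b + 2)·(−5·b + 5·a − 7)
= (−6·a + 10·b − 4 − 18·a^2 + 30·a·b − 12·a − 12·a·b + 20·b^2 − 8·b)·(−5·b + 5·a − 7)    [distributive law]
= (−18·a + 2·b − 4 − 18·a^2 + 18·a·b + 20·b^2)·(−5·b + 5·a − 7)    [combine like terms]
= 90·a·b − 90·a^2 + 126·a − 10·b^2 + 10·a·b − 14·b + 20·b − 20·a + 28 + 90·a^2·b − 90·a^3 + 126·a^2 − 90·a·b^2 + 90·a^2·b − 126·a·b − 100·b^3 + 100·a·b^2 − 140·b^2    [distributive law]
= −26·a·b + 36·a^2 + 106·a − 150·b^2 + 6·b + 28 + 180·a^2·b − 90·a^3 + 10·a·b^2 − 100·b^3    [combine like terms]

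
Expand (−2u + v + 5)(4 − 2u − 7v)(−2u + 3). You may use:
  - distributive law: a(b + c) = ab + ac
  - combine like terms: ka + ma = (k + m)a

(−2u + v + 5)(4 − 2u − 7v)(−2u + 3)
= (−8u + 4u^2 + 14uv + 4v − 2uv − 7v^2 + 20 − 10u − 35v)(−2u + 3)    [distributive law]
= (−18u + 4u^2 + 12uv − 31v − 7v^2 + 20)(−2u + 3)    [combine like terms]
= 36u^2 − 54u − 8u^3 + 12u^2 − 24u^2v + 36uv + 62uv − 93v + 14uv^2 − 21v^2 − 40u + 60    [distributive law]
= 48u^2 − 94u − 8u^3 − 24u^2v + 98uv − 93v + 14uv^2 − 21v^2 + 60    [combine like terms]

48u^2 − 94u − 8u^3 − 24u^2v + 98uv − 93v + 14uv^2 − 21v^2 + 60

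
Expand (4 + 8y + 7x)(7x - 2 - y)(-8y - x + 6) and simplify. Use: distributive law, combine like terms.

(4 + 8y + 7x)(7x - 2 - y)(-8y - x + 6)
= (28x - 8 - 4y + 56xy - 16y - 8y² + 49x² - 14x - 7xy)(-8y - x + 6)    [distributive law]
= (14x - 8 - 20y + 49xy - 8y² + 49x²)(-8y - x + 6)    [combine like terms]
= -112xy - 14x² + 84x + 64y + 8x - 48 + 160y² + 20xy - 120y - 392xy² - 49x²y + 294xy + 64y³ + 8xy² - 48y² - 392x²y - 49x³ + 294x²    [distributive law]
= 202xy + 280x² + 92x - 56y - 48 + 112y² - 384xy² - 441x²y + 64y³ - 49x³    [combine like terms]

202xy + 280x² + 92x - 56y - 48 + 112y² - 384xy² - 441x²y + 64y³ - 49x³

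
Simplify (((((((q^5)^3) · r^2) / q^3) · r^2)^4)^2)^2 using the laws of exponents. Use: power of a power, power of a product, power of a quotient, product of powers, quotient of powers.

(((((((q^5)^3) · r^2) / q^3) · r^2)^4)^2)^2
= ((((((q^5)^3) · r^2) / q^3) · r^2)^4)^4    [power of a power]
= (((((q^5)^3) · r^2) / q^3) · r^2)^16    [power of a power]
= (((((q^5)^3) · r^2) / q^3)^16) · ((r^2)^16)    [power of a product]
= (((((q^5)^3) · r^2)^16) / ((q^3)^16)) · ((r^2)^16)    [power of a quotient]
= (((((q^5)^3)^16) · ((r^2)^16)) / ((q^3)^16)) · ((r^2)^16)    [power of a product]
= ((((q^5)^48) · ((r^2)^16)) / ((q^3)^16)) · ((r^2)^16)    [power of a power]
= ((q^240 · ((r^2)^16)) / ((q^3)^16)) · ((r^2)^16)    [power of a power]
= ((q^240 · r^32) / ((q^3)^16)) · ((r^2)^16)    [power of a power]
= ((q^240 · r^32) / q^48) · ((r^2)^16)    [power of a power]
= ((q^240 · r^32) / q^48) · r^32    [power of a power]
= q^192·r^64    [quotient of powers; product of powers]

q^192·r^64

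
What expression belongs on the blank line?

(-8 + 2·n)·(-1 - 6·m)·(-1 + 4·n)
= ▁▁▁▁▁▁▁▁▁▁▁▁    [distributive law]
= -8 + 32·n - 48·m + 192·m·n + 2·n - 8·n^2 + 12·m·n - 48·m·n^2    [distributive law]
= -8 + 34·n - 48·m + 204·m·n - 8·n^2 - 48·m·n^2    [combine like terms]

After distributive law, the bracketed line is:

(8 + 48·m - 2·n - 12·m·n)·(-1 + 4·n)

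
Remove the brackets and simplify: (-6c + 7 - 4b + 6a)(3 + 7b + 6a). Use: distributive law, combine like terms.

(-6c + 7 - 4b + 6a)(3 + 7b + 6a)
= -18c - 42bc - 36ac + 21 + 49b + 42a - 12b - 28b^2 - 24ab + 18a + 42ab + 36a^2    [distributive law]
= -18c - 42bc - 36ac + 21 + 37b + 60a - 28b^2 + 18ab + 36a^2    [combine like terms]

-18c - 42bc - 36ac + 21 + 37b + 60a - 28b^2 + 18ab + 36a^2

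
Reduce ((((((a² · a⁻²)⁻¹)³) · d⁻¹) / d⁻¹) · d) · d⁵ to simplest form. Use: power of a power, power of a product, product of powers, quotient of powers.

d⁶

((((((a² · a⁻²)⁻¹)³) · d⁻¹) / d⁻¹) · d) · d⁵
= (((((a² · a⁻²)⁻³) · d⁻¹) / d⁻¹) · d) · d⁵    [power of a power]
= ((((((a²)⁻³) · ((a⁻²)⁻³)) · d⁻¹) / d⁻¹) · d) · d⁵    [power of a product]
= ((((a⁻⁶ · ((a⁻²)⁻³)) · d⁻¹) / d⁻¹) · d) · d⁵    [power of a power]
= ((((a⁻⁶ · a⁶) · d⁻¹) / d⁻¹) · d) · d⁵    [power of a power]
= (((a⁰ · d⁻¹) / d⁻¹) · d) · d⁵    [product of powers]
= d⁶    [quotient of powers; product of powers]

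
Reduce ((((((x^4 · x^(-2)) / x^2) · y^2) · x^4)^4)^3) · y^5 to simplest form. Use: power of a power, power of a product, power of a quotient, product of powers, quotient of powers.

x^48·y^29

((((((x^4 · x^(-2)) / x^2) · y^2) · x^4)^4)^3) · y^5
= (((((x^4 · x^(-2)) / x^2) · y^2) · x^4)^12) · y^5    [power of a power]
= (((((x^4 · x^(-2)) / x^2) · y^2)^12) · ((x^4)^12)) · y^5    [power of a product]
= (((((x^4 · x^(-2)) / x^2)^12) · ((y^2)^12)) · ((x^4)^12)) · y^5    [power of a product]
= (((((x^4 · x^(-2))^12) / ((x^2)^12)) · ((y^2)^12)) · ((x^4)^12)) · y^5    [power of a quotient]
= ((((((x^4)^12) · ((x^(-2))^12)) / ((x^2)^12)) · ((y^2)^12)) · ((x^4)^12)) · y^5    [power of a product]
= ((((x^48 · ((x^(-2))^12)) / ((x^2)^12)) · ((y^2)^12)) · ((x^4)^12)) · y^5    [power of a power]
= ((((x^48 · x^(-24)) / ((x^2)^12)) · ((y^2)^12)) · ((x^4)^12)) · y^5    [power of a power]
= (((x^24 / ((x^2)^12)) · ((y^2)^12)) · ((x^4)^12)) · y^5    [product of powers]
= (((x^24 / x^24) · ((y^2)^12)) · ((x^4)^12)) · y^5    [power of a power]
= ((x^0 · ((y^2)^12)) · ((x^4)^12)) · y^5    [quotient of powers]
= ((x^0 · y^24) · ((x^4)^12)) · y^5    [power of a power]
= ((x^0 · y^24) · x^48) · y^5    [power of a power]
= x^48·y^29    [product of powers]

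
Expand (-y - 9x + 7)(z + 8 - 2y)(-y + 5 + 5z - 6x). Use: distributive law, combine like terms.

11y^2z - 122yz - 5yz^2 + 105xyz + 32y^2 - 166y + 294xy - 2y^3 - 30xy^2 - 447xz - 45xz^2 + 54x^2z - 696x + 432x^2 - 108x^2y + 315z + 35z^2 + 280

(-y - 9x + 7)(z + 8 - 2y)(-y + 5 + 5z - 6x)
= (-yz - 8y + 2y^2 - 9xz - 72x + 18xy + 7z + 56 - 14y)(-y + 5 + 5z - 6x)    [distributive law]
= (-yz - 22y + 2y^2 - 9xz - 72x + 18xy + 7z + 56)(-y + 5 + 5z - 6x)    [combine like terms]
= y^2z - 5yz - 5yz^2 + 6xyz + 22y^2 - 110y - 110yz + 132xy - 2y^3 + 10y^2 + 10y^2z - 12xy^2 + 9xyz - 45xz - 45xz^2 + 54x^2z + 72xy - 360x - 360xz + 432x^2 - 18xy^2 + 90xy + 90xyz - 108x^2y - 7yz + 35z + 35z^2 - 42xz - 56y + 280 + 280z - 336x    [distributive law]
= 11y^2z - 122yz - 5yz^2 + 105xyz + 32y^2 - 166y + 294xy - 2y^3 - 30xy^2 - 447xz - 45xz^2 + 54x^2z - 696x + 432x^2 - 108x^2y + 315z + 35z^2 + 280    [combine like terms]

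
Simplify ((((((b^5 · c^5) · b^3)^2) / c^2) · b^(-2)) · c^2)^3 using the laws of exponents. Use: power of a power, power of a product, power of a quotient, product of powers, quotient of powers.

((((((b^5 · c^5) · b^3)^2) / c^2) · b^(-2)) · c^2)^3
= ((((((b^5 · c^5) · b^3)^2) / c^2) · b^(-2))^3) · ((c^2)^3)    [power of a product]
= ((((((b^5 · c^5) · b^3)^2) / c^2)^3) · ((b^(-2))^3)) · ((c^2)^3)    [power of a product]
= ((((((b^5 · c^5) · b^3)^2)^3) / ((c^2)^3)) · ((b^(-2))^3)) · ((c^2)^3)    [power of a quotient]
= (((((b^5 · c^5) · b^3)^6) / ((c^2)^3)) · ((b^(-2))^3)) · ((c^2)^3)    [power of a power]
= (((((b^5 · c^5)^6) · ((b^3)^6)) / ((c^2)^3)) · ((b^(-2))^3)) · ((c^2)^3)    [power of a product]
= ((((((b^5)^6) · ((c^5)^6)) · ((b^3)^6)) / ((c^2)^3)) · ((b^(-2))^3)) · ((c^2)^3)    [power of a product]
= ((((b^30 · ((c^5)^6)) · ((b^3)^6)) / ((c^2)^3)) · ((b^(-2))^3)) · ((c^2)^3)    [power of a power]
= ((((b^30 · c^30) · ((b^3)^6)) / ((c^2)^3)) · ((b^(-2))^3)) · ((c^2)^3)    [power of a power]
= ((((b^30 · c^30) · b^18) / ((c^2)^3)) · ((b^(-2))^3)) · ((c^2)^3)    [power of a power]
= ((((b^30 · c^30) · b^18) / c^6) · ((b^(-2))^3)) · ((c^2)^3)    [power of a power]
= ((((b^30 · c^30) · b^18) / c^6) · b^(-6)) · ((c^2)^3)    [power of a power]
= ((((b^30 · c^30) · b^18) / c^6) · b^(-6)) · c^6    [power of a power]
= b^42c^30    [quotient of powers; product of powers]

b^42c^30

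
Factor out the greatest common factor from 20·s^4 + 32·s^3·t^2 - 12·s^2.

20·s^4 + 32·s^3·t^2 - 12·s^2
= 4(5·s^4 + 8·s^3·t^2 - 3·s^2)    [factor out 4]
= 4·s^2(5·s^2 + 8·s·t^2 - 3)    [factor out s^2]

4·s^2(5·s^2 + 8·s·t^2 - 3)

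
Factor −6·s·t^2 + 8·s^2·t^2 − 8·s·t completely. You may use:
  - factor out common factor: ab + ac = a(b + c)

−6·s·t^2 + 8·s^2·t^2 − 8·s·t
= 2(−3·s·t^2 + 4·s^2·t^2 − 4·s·t)    [factor out 2]
= 2·s·t(−3·t + 4·s·t − 4)    [factor out s·t]

2·s·t(−3·t + 4·s·t − 4)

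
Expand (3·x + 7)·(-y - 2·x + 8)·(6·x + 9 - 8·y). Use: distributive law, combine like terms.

(3·x + 7)·(-y - 2·x + 8)·(6·x + 9 - 8·y)
= (-3·x·y - 6·x^2 + 24·x - 7·y - 14·x + 56)·(6·x + 9 - 8·y)    [distributive law]
= (-3·x·y - 6·x^2 + 10·x - 7·y + 56)·(6·x + 9 - 8·y)    [combine like terms]
= -18·x^2·y - 27·x·y + 24·x·y^2 - 36·x^3 - 54·x^2 + 48·x^2·y + 60·x^2 + 90·x - 80·x·y - 42·x·y - 63·y + 56·y^2 + 336·x + 504 - 448·y    [distributive law]
= 30·x^2·y - 149·x·y + 24·x·y^2 - 36·x^3 + 6·x^2 + 426·x - 511·y + 56·y^2 + 504    [combine like terms]

30·x^2·y - 149·x·y + 24·x·y^2 - 36·x^3 + 6·x^2 + 426·x - 511·y + 56·y^2 + 504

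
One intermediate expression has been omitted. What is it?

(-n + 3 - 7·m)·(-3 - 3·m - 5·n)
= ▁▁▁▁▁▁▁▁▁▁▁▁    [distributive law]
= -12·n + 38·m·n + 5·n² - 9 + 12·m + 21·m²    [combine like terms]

Applying distributive law to the line above:

3·n + 3·m·n + 5·n² - 9 - 9·m - 15·n + 21·m + 21·m² + 35·m·n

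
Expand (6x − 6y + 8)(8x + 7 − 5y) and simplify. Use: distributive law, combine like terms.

(6x − 6y + 8)(8x + 7 − 5y)
= 48x^2 + 42x − 30xy − 48xy − 42y + 30y^2 + 64x + 56 − 40y    [distributive law]
= 48x^2 + 106x − 78xy − 82y + 30y^2 + 56    [combine like terms]

48x^2 + 106x − 78xy − 82y + 30y^2 + 56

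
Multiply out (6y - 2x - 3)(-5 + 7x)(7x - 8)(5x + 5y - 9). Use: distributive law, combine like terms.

-5201x²y - 2730xy² + 7079xy + 1200y² - 2760y + 980x³y + 1470x²y² + 1057x³ + 650x² - 2337x - 490x⁴ + 1080

(6y - 2x - 3)(-5 + 7x)(7x - 8)(5x + 5y - 9)
= (-30y + 42xy + 10x - 14x² + 15 - 21x)(7x - 8)(5x + 5y - 9)    [distributive law]
= (-30y + 42xy - 11x - 14x² + 15)(7x - 8)(5x + 5y - 9)    [combine like terms]
= (-210xy + 240y + 294x²y - 336xy - 77x² + 88x - 98x³ + 112x² + 105x - 120)(5x + 5y - 9)    [distributive law]
= (-546xy + 240y + 294x²y + 35x² + 193x - 98x³ - 120)(5x + 5y - 9)    [combine like terms]
= -2730x²y - 2730xy² + 4914xy + 1200xy + 1200y² - 2160y + 1470x³y + 1470x²y² - 2646x²y + 175x³ + 175x²y - 315x² + 965x² + 965xy - 1737x - 490x⁴ - 490x³y + 882x³ - 600x - 600y + 1080    [distributive law]
= -5201x²y - 2730xy² + 7079xy + 1200y² - 2760y + 980x³y + 1470x²y² + 1057x³ + 650x² - 2337x - 490x⁴ + 1080    [combine like terms]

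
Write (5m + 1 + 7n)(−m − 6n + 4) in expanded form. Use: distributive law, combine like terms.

−5m² − 37mn + 19m + 22n + 4 − 42n²

(5m + 1 + 7n)(−m − 6n + 4)
= −5m² − 30mn + 20m − m − 6n + 4 − 7mn − 42n² + 28n    [distributive law]
= −5m² − 37mn + 19m + 22n + 4 − 42n²    [combine like terms]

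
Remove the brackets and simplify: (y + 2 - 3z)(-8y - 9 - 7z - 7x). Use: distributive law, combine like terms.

(y + 2 - 3z)(-8y - 9 - 7z - 7x)
= -8y² - 9y - 7yz - 7xy - 16y - 18 - 14z - 14x + 24yz + 27z + 21z² + 21xz    [distributive law]
= -8y² - 25y + 17yz - 7xy - 18 + 13z - 14x + 21z² + 21xz    [combine like terms]

-8y² - 25y + 17yz - 7xy - 18 + 13z - 14x + 21z² + 21xz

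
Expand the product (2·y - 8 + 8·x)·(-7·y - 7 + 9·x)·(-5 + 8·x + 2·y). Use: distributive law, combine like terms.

(2·y - 8 + 8·x)·(-7·y - 7 + 9·x)·(-5 + 8·x + 2·y)
= (-14·y^2 - 14·y + 18·x·y + 56·y + 56 - 72·x - 56·x·y - 56·x + 72·x^2)·(-5 + 8·x + 2·y)    [distributive law]
= (-14·y^2 + 42·y - 38·x·y + 56 - 128·x + 72·x^2)·(-5 + 8·x + 2·y)    [combine like terms]
= 70·y^2 - 112·x·y^2 - 28·y^3 - 210·y + 336·x·y + 84·y^2 + 190·x·y - 304·x^2·y - 76·x·y^2 - 280 + 448·x + 112·y + 640·x - 1024·x^2 - 256·x·y - 360·x^2 + 576·x^3 + 144·x^2·y    [distributive law]
= 154·y^2 - 188·x·y^2 - 28·y^3 - 98·y + 270·x·y - 160·x^2·y - 280 + 1088·x - 1384·x^2 + 576·x^3    [combine like terms]

154·y^2 - 188·x·y^2 - 28·y^3 - 98·y + 270·x·y - 160·x^2·y - 280 + 1088·x - 1384·x^2 + 576·x^3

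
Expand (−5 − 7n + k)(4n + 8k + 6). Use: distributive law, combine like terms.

−62n − 34k − 30 − 28n^2 − 52kn + 8k^2

(−5 − 7n + k)(4n + 8k + 6)
= −20n − 40k − 30 − 28n^2 − 56kn − 42n + 4kn + 8k^2 + 6k    [distributive law]
= −62n − 34k − 30 − 28n^2 − 52kn + 8k^2    [combine like terms]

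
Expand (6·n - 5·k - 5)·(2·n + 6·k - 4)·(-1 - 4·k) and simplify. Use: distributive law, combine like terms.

(6·n - 5·k - 5)·(2·n + 6·k - 4)·(-1 - 4·k)
= (12·n² + 36·k·n - 24·n - 10·k·n - 30·k² + 20·k - 10·n - 30·k + 20)·(-1 - 4·k)    [distributive law]
= (12·n² + 26·k·n - 34·n - 30·k² - 10·k + 20)·(-1 - 4·k)    [combine like terms]
= -12·n² - 48·k·n² - 26·k·n - 104·k²·n + 34·n + 136·k·n + 30·k² + 120·k³ + 10·k + 40·k² - 20 - 80·k    [distributive law]
= -12·n² - 48·k·n² + 110·k·n - 104·k²·n + 34·n + 70·k² + 120·k³ - 70·k - 20    [combine like terms]

-12·n² - 48·k·n² + 110·k·n - 104·k²·n + 34·n + 70·k² + 120·k³ - 70·k - 20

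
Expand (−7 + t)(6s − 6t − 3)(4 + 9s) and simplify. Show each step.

21s − 378s² + 156t + 375st + 84 + 54s²t − 24t² − 54st²

(−7 + t)(6s − 6t − 3)(4 + 9s)
= (−42s + 42t + 21 + 6st − 6t² − 3t)(4 + 9s)    [distributive law]
= (−42s + 39t + 21 + 6st − 6t²)(4 + 9s)    [combine like terms]
= −168s − 378s² + 156t + 351st + 84 + 189s + 24st + 54s²t − 24t² − 54st²    [distributive law]
= 21s − 378s² + 156t + 375st + 84 + 54s²t − 24t² − 54st²    [combine like terms]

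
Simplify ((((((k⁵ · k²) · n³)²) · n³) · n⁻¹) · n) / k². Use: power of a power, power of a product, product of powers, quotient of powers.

((((((k⁵ · k²) · n³)²) · n³) · n⁻¹) · n) / k²
= ((((((k⁵ · k²)²) · ((n³)²)) · n³) · n⁻¹) · n) / k²    [power of a product]
= (((((((k⁵)²) · ((k²)²)) · ((n³)²)) · n³) · n⁻¹) · n) / k²    [power of a product]
= (((((k¹⁰ · ((k²)²)) · ((n³)²)) · n³) · n⁻¹) · n) / k²    [power of a power]
= (((((k¹⁰ · k⁴) · ((n³)²)) · n³) · n⁻¹) · n) / k²    [power of a power]
= ((((k¹⁴ · ((n³)²)) · n³) · n⁻¹) · n) / k²    [product of powers]
= ((((k¹⁴ · n⁶) · n³) · n⁻¹) · n) / k²    [power of a power]
= k¹²n⁹    [quotient of powers; product of powers]

k¹²n⁹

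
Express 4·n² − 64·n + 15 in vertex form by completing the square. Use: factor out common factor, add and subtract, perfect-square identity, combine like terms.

4·n² − 64·n + 15
= 4(n² − 16·n) + 15    [factor out 4 from the n-terms]
= 4(n² − 16·n + 64 − 64) + 15    [add and subtract 64 inside the bracket]
= 4(n − 8)² − 256 + 15    [perfect-square identity]
= 4(n − 8)² − 241    [combine constants]

4(n − 8)² − 241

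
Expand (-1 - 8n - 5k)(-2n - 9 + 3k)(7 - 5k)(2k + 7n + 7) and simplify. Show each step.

(-1 - 8n - 5k)(-2n - 9 + 3k)(7 - 5k)(2k + 7n + 7)
= (2n + 9 - 3k + 16n^2 + 72n - 24kn + 10kn + 45k - 15k^2)(7 - 5k)(2k + 7n + 7)    [distributive law]
= (74n + 9 + 42k + 16n^2 - 14kn - 15k^2)(7 - 5k)(2k + 7n + 7)    [combine like terms]
= (518n - 370kn + 63 - 45k + 294k - 210k^2 + 112n^2 - 80kn^2 - 98kn + 70k^2n - 105k^2 + 75k^3)(2k + 7n + 7)    [distributive law]
= (518n - 468kn + 63 + 249k - 315k^2 + 112n^2 - 80kn^2 + 70k^2n + 75k^3)(2k + 7n + 7)    [combine like terms]
= 1036kn + 3626n^2 + 3626n - 936k^2n - 3276kn^2 - 3276kn + 126k + 441n + 441 + 498k^2 + 1743kn + 1743k - 630k^3 - 2205k^2n - 2205k^2 + 224kn^2 + 784n^3 + 784n^2 - 160k^2n^2 - 560kn^3 - 560kn^2 + 140k^3n + 490k^2n^2 + 490k^2n + 150k^4 + 525k^3n + 525k^3    [distributive law]
= -497kn + 4410n^2 + 4067n - 2651k^2n - 3612kn^2 + 1869k + 441 - 1707k^2 - 105k^3 + 784n^3 + 330k^2n^2 - 560kn^3 + 665k^3n + 150k^4    [combine like terms]

-497kn + 4410n^2 + 4067n - 2651k^2n - 3612kn^2 + 1869k + 441 - 1707k^2 - 105k^3 + 784n^3 + 330k^2n^2 - 560kn^3 + 665k^3n + 150k^4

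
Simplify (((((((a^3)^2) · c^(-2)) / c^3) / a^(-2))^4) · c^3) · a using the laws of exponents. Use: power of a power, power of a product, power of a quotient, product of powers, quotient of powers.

a^33c^(-17)

(((((((a^3)^2) · c^(-2)) / c^3) / a^(-2))^4) · c^3) · a
= (((((((a^3)^2) · c^(-2)) / c^3)^4) / ((a^(-2))^4)) · c^3) · a    [power of a quotient]
= (((((((a^3)^2) · c^(-2))^4) / ((c^3)^4)) / ((a^(-2))^4)) · c^3) · a    [power of a quotient]
= (((((((a^3)^2)^4) · ((c^(-2))^4)) / ((c^3)^4)) / ((a^(-2))^4)) · c^3) · a    [power of a product]
= ((((((a^3)^8) · ((c^(-2))^4)) / ((c^3)^4)) / ((a^(-2))^4)) · c^3) · a    [power of a power]
= ((((a^24 · ((c^(-2))^4)) / ((c^3)^4)) / ((a^(-2))^4)) · c^3) · a    [power of a power]
= ((((a^24 · c^(-8)) / ((c^3)^4)) / ((a^(-2))^4)) · c^3) · a    [power of a power]
= ((((a^24 · c^(-8)) / c^12) / ((a^(-2))^4)) · c^3) · a    [power of a power]
= ((((a^24 · c^(-8)) / c^12) / a^(-8)) · c^3) · a    [power of a power]
= a^33c^(-17)    [quotient of powers; product of powers]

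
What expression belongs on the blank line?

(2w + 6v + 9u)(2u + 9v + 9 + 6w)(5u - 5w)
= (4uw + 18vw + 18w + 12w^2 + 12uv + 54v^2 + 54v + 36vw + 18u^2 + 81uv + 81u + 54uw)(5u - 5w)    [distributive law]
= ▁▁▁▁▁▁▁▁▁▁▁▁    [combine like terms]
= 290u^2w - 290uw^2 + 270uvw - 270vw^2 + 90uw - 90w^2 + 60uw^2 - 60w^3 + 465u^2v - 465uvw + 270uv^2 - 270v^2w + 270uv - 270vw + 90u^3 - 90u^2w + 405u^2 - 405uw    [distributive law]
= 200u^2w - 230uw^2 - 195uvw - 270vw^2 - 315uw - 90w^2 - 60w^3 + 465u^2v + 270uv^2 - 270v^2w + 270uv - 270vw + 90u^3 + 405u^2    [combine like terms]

By combine like terms:

(58uw + 54vw + 18w + 12w^2 + 93uv + 54v^2 + 54v + 18u^2 + 81u)(5u - 5w)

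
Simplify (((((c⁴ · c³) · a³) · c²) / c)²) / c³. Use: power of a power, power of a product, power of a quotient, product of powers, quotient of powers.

a⁶c¹³

(((((c⁴ · c³) · a³) · c²) / c)²) / c³
= (((((c⁴ · c³) · a³) · c²)²) / (c²)) / c³    [power of a quotient]
= (((((c⁴ · c³) · a³)²) · ((c²)²)) / (c²)) / c³    [power of a product]
= (((((c⁴ · c³)²) · ((a³)²)) · ((c²)²)) / (c²)) / c³    [power of a product]
= ((((((c⁴)²) · ((c³)²)) · ((a³)²)) · ((c²)²)) / (c²)) / c³    [power of a product]
= ((((c⁸ · ((c³)²)) · ((a³)²)) · ((c²)²)) / (c²)) / c³    [power of a power]
= ((((c⁸ · c⁶) · ((a³)²)) · ((c²)²)) / (c²)) / c³    [power of a power]
= (((c¹⁴ · ((a³)²)) · ((c²)²)) / (c²)) / c³    [product of powers]
= (((c¹⁴ · a⁶) · ((c²)²)) / (c²)) / c³    [power of a power]
= (((c¹⁴ · a⁶) · c⁴) / (c²)) / c³    [power of a power]
= a⁶c¹³    [quotient of powers; product of powers]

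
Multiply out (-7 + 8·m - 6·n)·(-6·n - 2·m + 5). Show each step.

12·n + 54·m - 35 - 36·m·n - 16·m^2 + 36·n^2

(-7 + 8·m - 6·n)·(-6·n - 2·m + 5)
= 42·n + 14·m - 35 - 48·m·n - 16·m^2 + 40·m + 36·n^2 + 12·m·n - 30·n    [distributive law]
= 12·n + 54·m - 35 - 36·m·n - 16·m^2 + 36·n^2    [combine like terms]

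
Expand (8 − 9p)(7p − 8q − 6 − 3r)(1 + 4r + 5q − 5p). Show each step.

350p + 587pr + 942pq − 613p² − 304q − 376qr − 320q² − 48 − 216r − 96r² − 387p²r − 675p²q + 315p³ + 423pqr + 360pq² + 108pr²

(8 − 9p)(7p − 8q − 6 − 3r)(1 + 4r + 5q − 5p)
= (56p − 64q − 48 − 24r − 63p² + 72pq + 54p + 27pr)(1 + 4r + 5q − 5p)    [distributive law]
= (110p − 64q − 48 − 24r − 63p² + 72pq + 27pr)(1 + 4r + 5q − 5p)    [combine like terms]
= 110p + 440pr + 550pq − 550p² − 64q − 256qr − 320q² + 320pq − 48 − 192r − 240q + 240p − 24r − 96r² − 120qr + 120pr − 63p² − 252p²r − 315p²q + 315p³ + 72pq + 288pqr + 360pq² − 360p²q + 27pr + 108pr² + 135pqr − 135p²r    [distributive law]
= 350p + 587pr + 942pq − 613p² − 304q − 376qr − 320q² − 48 − 216r − 96r² − 387p²r − 675p²q + 315p³ + 423pqr + 360pq² + 108pr²    [combine like terms]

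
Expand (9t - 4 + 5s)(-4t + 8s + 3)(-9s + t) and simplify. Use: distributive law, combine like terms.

(9t - 4 + 5s)(-4t + 8s + 3)(-9s + t)
= (-36t^2 + 72st + 27t + 16t - 32s - 12 - 20st + 40s^2 + 15s)(-9s + t)    [distributive law]
= (-36t^2 + 52st + 43t - 17s - 12 + 40s^2)(-9s + t)    [combine like terms]
= 324st^2 - 36t^3 - 468s^2t + 52st^2 - 387st + 43t^2 + 153s^2 - 17st + 108s - 12t - 360s^3 + 40s^2t    [distributive law]
= 376st^2 - 36t^3 - 428s^2t - 404st + 43t^2 + 153s^2 + 108s - 12t - 360s^3    [combine like terms]

376st^2 - 36t^3 - 428s^2t - 404st + 43t^2 + 153s^2 + 108s - 12t - 360s^3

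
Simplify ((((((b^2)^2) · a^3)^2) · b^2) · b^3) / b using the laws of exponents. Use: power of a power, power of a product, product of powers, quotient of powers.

((((((b^2)^2) · a^3)^2) · b^2) · b^3) / b
= ((((((b^2)^2)^2) · ((a^3)^2)) · b^2) · b^3) / b    [power of a product]
= (((((b^2)^4) · ((a^3)^2)) · b^2) · b^3) / b    [power of a power]
= (((b^8 · ((a^3)^2)) · b^2) · b^3) / b    [power of a power]
= (((b^8 · a^6) · b^2) · b^3) / b    [power of a power]
= a^6·b^12    [quotient of powers; product of powers]

a^6·b^12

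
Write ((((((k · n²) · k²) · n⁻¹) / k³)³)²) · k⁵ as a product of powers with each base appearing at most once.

((((((k · n²) · k²) · n⁻¹) / k³)³)²) · k⁵
= (((((k · n²) · k²) · n⁻¹) / k³)⁶) · k⁵    [power of a power]
= (((((k · n²) · k²) · n⁻¹)⁶) / ((k³)⁶)) · k⁵    [power of a quotient]
= (((((k · n²) · k²)⁶) · ((n⁻¹)⁶)) / ((k³)⁶)) · k⁵    [power of a product]
= (((((k · n²)⁶) · ((k²)⁶)) · ((n⁻¹)⁶)) / ((k³)⁶)) · k⁵    [power of a product]
= (((((k⁶) · ((n²)⁶)) · ((k²)⁶)) · ((n⁻¹)⁶)) / ((k³)⁶)) · k⁵    [power of a product]
= ((((k⁶ · n¹²) · ((k²)⁶)) · ((n⁻¹)⁶)) / ((k³)⁶)) · k⁵    [power of a power]
= ((((k⁶ · n¹²) · k¹²) · ((n⁻¹)⁶)) / ((k³)⁶)) · k⁵    [power of a power]
= ((((k⁶ · n¹²) · k¹²) · n⁻⁶) / ((k³)⁶)) · k⁵    [power of a power]
= ((((k⁶ · n¹²) · k¹²) · n⁻⁶) / k¹⁸) · k⁵    [power of a power]
= k⁵n⁶    [quotient of powers; product of powers]

k⁵n⁶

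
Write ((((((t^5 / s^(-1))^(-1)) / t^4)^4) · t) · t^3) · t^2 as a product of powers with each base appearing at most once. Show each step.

s^(-4)t^(-30)

((((((t^5 / s^(-1))^(-1)) / t^4)^4) · t) · t^3) · t^2
= ((((((t^5 / s^(-1))^(-1))^4) / ((t^4)^4)) · t) · t^3) · t^2    [power of a quotient]
= (((((t^5 / s^(-1))^(-4)) / ((t^4)^4)) · t) · t^3) · t^2    [power of a power]
= ((((((t^5)^(-4)) / ((s^(-1))^(-4))) / ((t^4)^4)) · t) · t^3) · t^2    [power of a quotient]
= ((((t^(-20) / ((s^(-1))^(-4))) / ((t^4)^4)) · t) · t^3) · t^2    [power of a power]
= ((((t^(-20) / s^4) / ((t^4)^4)) · t) · t^3) · t^2    [power of a power]
= ((((t^(-20) / s^4) / t^16) · t) · t^3) · t^2    [power of a power]
= s^(-4)t^(-30)    [quotient of powers; product of powers]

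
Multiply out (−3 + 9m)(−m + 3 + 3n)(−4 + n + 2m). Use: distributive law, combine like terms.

(−3 + 9m)(−m + 3 + 3n)(−4 + n + 2m)
= (3m − 9 − 9n − 9m^2 + 27m + 27mn)(−4 + n + 2m)    [distributive law]
= (30m − 9 − 9n − 9m^2 + 27mn)(−4 + n + 2m)    [combine like terms]
= −120m + 30mn + 60m^2 + 36 − 9n − 18m + 36n − 9n^2 − 18mn + 36m^2 − 9m^2n − 18m^3 − 108mn + 27mn^2 + 54m^2n    [distributive law]
= −138m − 96mn + 96m^2 + 36 + 27n − 9n^2 + 45m^2n − 18m^3 + 27mn^2    [combine like terms]

−138m − 96mn + 96m^2 + 36 + 27n − 9n^2 + 45m^2n − 18m^3 + 27mn^2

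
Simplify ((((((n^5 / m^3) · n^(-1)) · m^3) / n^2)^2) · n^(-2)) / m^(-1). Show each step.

mn^2

((((((n^5 / m^3) · n^(-1)) · m^3) / n^2)^2) · n^(-2)) / m^(-1)
= ((((((n^5 / m^3) · n^(-1)) · m^3)^2) / ((n^2)^2)) · n^(-2)) / m^(-1)    [power of a quotient]
= ((((((n^5 / m^3) · n^(-1))^2) · ((m^3)^2)) / ((n^2)^2)) · n^(-2)) / m^(-1)    [power of a product]
= ((((((n^5 / m^3)^2) · ((n^(-1))^2)) · ((m^3)^2)) / ((n^2)^2)) · n^(-2)) / m^(-1)    [power of a product]
= (((((((n^5)^2) / ((m^3)^2)) · ((n^(-1))^2)) · ((m^3)^2)) / ((n^2)^2)) · n^(-2)) / m^(-1)    [power of a quotient]
= (((((n^10 / ((m^3)^2)) · ((n^(-1))^2)) · ((m^3)^2)) / ((n^2)^2)) · n^(-2)) / m^(-1)    [power of a power]
= (((((n^10 / m^6) · ((n^(-1))^2)) · ((m^3)^2)) / ((n^2)^2)) · n^(-2)) / m^(-1)    [power of a power]
= (((((n^10 / m^6) · n^(-2)) · ((m^3)^2)) / ((n^2)^2)) · n^(-2)) / m^(-1)    [power of a power]
= (((((n^10 / m^6) · n^(-2)) · m^6) / ((n^2)^2)) · n^(-2)) / m^(-1)    [power of a power]
= (((((n^10 / m^6) · n^(-2)) · m^6) / n^4) · n^(-2)) / m^(-1)    [power of a power]
= mn^2    [quotient of powers; product of powers]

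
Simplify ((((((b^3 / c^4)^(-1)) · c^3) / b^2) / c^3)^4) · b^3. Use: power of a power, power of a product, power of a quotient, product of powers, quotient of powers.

((((((b^3 / c^4)^(-1)) · c^3) / b^2) / c^3)^4) · b^3
= ((((((b^3 / c^4)^(-1)) · c^3) / b^2)^4) / ((c^3)^4)) · b^3    [power of a quotient]
= ((((((b^3 / c^4)^(-1)) · c^3)^4) / ((b^2)^4)) / ((c^3)^4)) · b^3    [power of a quotient]
= ((((((b^3 / c^4)^(-1))^4) · ((c^3)^4)) / ((b^2)^4)) / ((c^3)^4)) · b^3    [power of a product]
= (((((b^3 / c^4)^(-4)) · ((c^3)^4)) / ((b^2)^4)) / ((c^3)^4)) · b^3    [power of a power]
= ((((((b^3)^(-4)) / ((c^4)^(-4))) · ((c^3)^4)) / ((b^2)^4)) / ((c^3)^4)) · b^3    [power of a quotient]
= ((((b^(-12) / ((c^4)^(-4))) · ((c^3)^4)) / ((b^2)^4)) / ((c^3)^4)) · b^3    [power of a power]
= ((((b^(-12) / c^(-16)) · ((c^3)^4)) / ((b^2)^4)) / ((c^3)^4)) · b^3    [power of a power]
= ((((b^(-12) / c^(-16)) · c^12) / ((b^2)^4)) / ((c^3)^4)) · b^3    [power of a power]
= ((((b^(-12) / c^(-16)) · c^12) / b^8) / ((c^3)^4)) · b^3    [power of a power]
= ((((b^(-12) / c^(-16)) · c^12) / b^8) / c^12) · b^3    [power of a power]
= b^(-17)c^16    [quotient of powers; product of powers]

b^(-17)c^16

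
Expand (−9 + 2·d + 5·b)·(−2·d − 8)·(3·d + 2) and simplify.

−2·d^2 + 220·d + 144 − 12·d^3 − 30·b·d^2 − 140·b·d − 80·b

(−9 + 2·d + 5·b)·(−2·d − 8)·(3·d + 2)
= (18·d + 72 − 4·d^2 − 16·d − 10·b·d − 40·b)·(3·d + 2)    [distributive law]
= (2·d + 72 − 4·d^2 − 10·b·d − 40·b)·(3·d + 2)    [combine like terms]
= 6·d^2 + 4·d + 216·d + 144 − 12·d^3 − 8·d^2 − 30·b·d^2 − 20·b·d − 120·b·d − 80·b    [distributive law]
= −2·d^2 + 220·d + 144 − 12·d^3 − 30·b·d^2 − 140·b·d − 80·b    [combine like terms]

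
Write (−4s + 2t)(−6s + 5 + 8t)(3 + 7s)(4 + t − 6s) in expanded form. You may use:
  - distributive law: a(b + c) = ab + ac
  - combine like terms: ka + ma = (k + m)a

(−4s + 2t)(−6s + 5 + 8t)(3 + 7s)(4 + t − 6s)
= (24s^2 − 20s − 32st − 12st + 10t + 16t^2)(3 + 7s)(4 + t − 6s)    [distributive law]
= (24s^2 − 20s − 44st + 10t + 16t^2)(3 + 7s)(4 + t − 6s)    [combine like terms]
= (72s^2 + 168s^3 − 60s − 140s^2 − 132st − 308s^2t + 30t + 70st + 48t^2 + 112st^2)(4 + t − 6s)    [distributive law]
= (−68s^2 + 168s^3 − 60s − 62st − 308s^2t + 30t + 48t^2 + 112st^2)(4 + t − 6s)    [combine like terms]
= −272s^2 − 68s^2t + 408s^3 + 672s^3 + 168s^3t − 1008s^4 − 240s − 60st + 360s^2 − 248st − 62st^2 + 372s^2t − 1232s^2t − 308s^2t^2 + 1848s^3t + 120t + 30t^2 − 180st + 192t^2 + 48t^3 − 288st^2 + 448st^2 + 112st^3 − 672s^2t^2    [distributive law]
= 88s^2 − 928s^2t + 1080s^3 + 2016s^3t − 1008s^4 − 240s − 488st + 98st^2 − 980s^2t^2 + 120t + 222t^2 + 48t^3 + 112st^3    [combine like terms]

88s^2 − 928s^2t + 1080s^3 + 2016s^3t − 1008s^4 − 240s − 488st + 98st^2 − 980s^2t^2 + 120t + 222t^2 + 48t^3 + 112st^3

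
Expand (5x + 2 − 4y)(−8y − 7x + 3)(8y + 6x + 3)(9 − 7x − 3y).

2348xy^2 + 384x^2y^2 − 2080xy^3 − 1499x^2y + 3094x^3y − 1629xy − 1197x^3 + 1470x^4 − 1164x^2 + 225x − 1044y^2 + 2688y^3 − 378y + 162 − 768y^4

(5x + 2 − 4y)(−8y − 7x + 3)(8y + 6x + 3)(9 − 7x − 3y)
= (−40xy − 35x^2 + 15x − 16y − 14x + 6 + 32y^2 + 28xy − 12y)(8y + 6x + 3)(9 − 7x − 3y)    [distributive law]
= (−12xy − 35x^2 + x − 28y + 6 + 32y^2)(8y + 6x + 3)(9 − 7x − 3y)    [combine like terms]
= (−96xy^2 − 72x^2y − 36xy − 280x^2y − 210x^3 − 105x^2 + 8xy + 6x^2 + 3x − 224y^2 − 168xy − 84y + 48y + 36x + 18 + 256y^3 + 192xy^2 + 96y^2)(9 − 7x − 3y)    [distributive law]
= (96xy^2 − 352x^2y − 196xy − 210x^3 − 99x^2 + 39x − 128y^2 − 36y + 18 + 256y^3)(9 − 7x − 3y)    [combine like terms]
= 864xy^2 − 672x^2y^2 − 288xy^3 − 3168x^2y + 2464x^3y + 1056x^2y^2 − 1764xy + 1372x^2y + 588xy^2 − 1890x^3 + 1470x^4 + 630x^3y − 891x^2 + 693x^3 + 297x^2y + 351x − 273x^2 − 117xy − 1152y^2 + 896xy^2 + 384y^3 − 324y + 252xy + 108y^2 + 162 − 126x − 54y + 2304y^3 − 1792xy^3 − 768y^4    [distributive law]
= 2348xy^2 + 384x^2y^2 − 2080xy^3 − 1499x^2y + 3094x^3y − 1629xy − 1197x^3 + 1470x^4 − 1164x^2 + 225x − 1044y^2 + 2688y^3 − 378y + 162 − 768y^4    [combine like terms]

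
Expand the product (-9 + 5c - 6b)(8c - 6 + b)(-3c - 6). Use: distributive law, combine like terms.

(-9 + 5c - 6b)(8c - 6 + b)(-3c - 6)
= (-72c + 54 - 9b + 40c^2 - 30c + 5bc - 48bc + 36b - 6b^2)(-3c - 6)    [distributive law]
= (-102c + 54 + 27b + 40c^2 - 43bc - 6b^2)(-3c - 6)    [combine like terms]
= 306c^2 + 612c - 162c - 324 - 81bc - 162b - 120c^3 - 240c^2 + 129bc^2 + 258bc + 18b^2c + 36b^2    [distributive law]
= 66c^2 + 450c - 324 + 177bc - 162b - 120c^3 + 129bc^2 + 18b^2c + 36b^2    [combine like terms]

66c^2 + 450c - 324 + 177bc - 162b - 120c^3 + 129bc^2 + 18b^2c + 36b^2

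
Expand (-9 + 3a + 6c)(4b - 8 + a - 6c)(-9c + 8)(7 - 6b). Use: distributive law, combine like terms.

7212bc - 3096b²c - 5472b + 1728b² - 4200c + 4032 + 1407ac - 1962abc - 1848a + 2256ab - 2394c² + 540bc² + 648ab²c - 576ab² - 189a²c + 162a²bc + 168a² - 144a²b + 756ac² - 648abc² + 1296b²c² + 2268c³ - 1944bc³

(-9 + 3a + 6c)(4b - 8 + a - 6c)(-9c + 8)(7 - 6b)
= (-36b + 72 - 9a + 54c + 12ab - 24a + 3a² - 18ac + 24bc - 48c + 6ac - 36c²)(-9c + 8)(7 - 6b)    [distributive law]
= (-36b + 72 - 33a + 6c + 12ab + 3a² - 12ac + 24bc - 36c²)(-9c + 8)(7 - 6b)    [combine like terms]
= (324bc - 288b - 648c + 576 + 297ac - 264a - 54c² + 48c - 108abc + 96ab - 27a²c + 24a² + 108ac² - 96ac - 216bc² + 192bc + 324c³ - 288c²)(7 - 6b)    [distributive law]
= (516bc - 288b - 600c + 576 + 201ac - 264a - 342c² - 108abc + 96ab - 27a²c + 24a² + 108ac² - 216bc² + 324c³)(7 - 6b)    [combine like terms]
= 3612bc - 3096b²c - 2016b + 1728b² - 4200c + 3600bc + 4032 - 3456b + 1407ac - 1206abc - 1848a + 1584ab - 2394c² + 2052bc² - 756abc + 648ab²c + 672ab - 576ab² - 189a²c + 162a²bc + 168a² - 144a²b + 756ac² - 648abc² - 1512bc² + 1296b²c² + 2268c³ - 1944bc³    [distributive law]
= 7212bc - 3096b²c - 5472b + 1728b² - 4200c + 4032 + 1407ac - 1962abc - 1848a + 2256ab - 2394c² + 540bc² + 648ab²c - 576ab² - 189a²c + 162a²bc + 168a² - 144a²b + 756ac² - 648abc² + 1296b²c² + 2268c³ - 1944bc³    [combine like terms]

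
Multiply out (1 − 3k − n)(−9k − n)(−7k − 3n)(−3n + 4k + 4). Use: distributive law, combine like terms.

(1 − 3k − n)(−9k − n)(−7k − 3n)(−3n + 4k + 4)
= (−9k − n + 27k^2 + 3kn + 9kn + n^2)(−7k − 3n)(−3n + 4k + 4)    [distributive law]
= (−9k − n + 27k^2 + 12kn + n^2)(−7k − 3n)(−3n + 4k + 4)    [combine like terms]
= (63k^2 + 27kn + 7kn + 3n^2 − 189k^3 − 81k^2n − 84k^2n − 36kn^2 − 7kn^2 − 3n^3)(−3n + 4k + 4)    [distributive law]
= (63k^2 + 34kn + 3n^2 − 189k^3 − 165k^2n − 43kn^2 − 3n^3)(−3n + 4k + 4)    [combine like terms]
= −189k^2n + 252k^3 + 252k^2 − 102kn^2 + 136k^2n + 136kn − 9n^3 + 12kn^2 + 12n^2 + 567k^3n − 756k^4 − 756k^3 + 495k^2n^2 − 660k^3n − 660k^2n + 129kn^3 − 172k^2n^2 − 172kn^2 + 9n^4 − 12kn^3 − 12n^3    [distributive law]
= −713k^2n − 504k^3 + 252k^2 − 262kn^2 + 136kn − 21n^3 + 12n^2 − 93k^3n − 756k^4 + 323k^2n^2 + 117kn^3 + 9n^4    [combine like terms]

−713k^2n − 504k^3 + 252k^2 − 262kn^2 + 136kn − 21n^3 + 12n^2 − 93k^3n − 756k^4 + 323k^2n^2 + 117kn^3 + 9n^4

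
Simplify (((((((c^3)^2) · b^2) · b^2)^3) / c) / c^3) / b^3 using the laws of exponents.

(((((((c^3)^2) · b^2) · b^2)^3) / c) / c^3) / b^3
= (((((((c^3)^2) · b^2)^3) · ((b^2)^3)) / c) / c^3) / b^3    [power of a product]
= (((((((c^3)^2)^3) · ((b^2)^3)) · ((b^2)^3)) / c) / c^3) / b^3    [power of a product]
= ((((((c^3)^6) · ((b^2)^3)) · ((b^2)^3)) / c) / c^3) / b^3    [power of a power]
= ((((c^18 · ((b^2)^3)) · ((b^2)^3)) / c) / c^3) / b^3    [power of a power]
= ((((c^18 · b^6) · ((b^2)^3)) / c) / c^3) / b^3    [power of a power]
= ((((c^18 · b^6) · b^6) / c) / c^3) / b^3    [power of a power]
= b^9·c^14    [quotient of powers; product of powers]

b^9·c^14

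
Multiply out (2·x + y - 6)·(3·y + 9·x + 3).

(2·x + y - 6)·(3·y + 9·x + 3)
= 6·x·y + 18·x^2 + 6·x + 3·y^2 + 9·x·y + 3·y - 18·y - 54·x - 18    [distributive law]
= 15·x·y + 18·x^2 - 48·x + 3·y^2 - 15·y - 18    [combine like terms]

15·x·y + 18·x^2 - 48·x + 3·y^2 - 15·y - 18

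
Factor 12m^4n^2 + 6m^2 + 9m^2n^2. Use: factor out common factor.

12m^4n^2 + 6m^2 + 9m^2n^2
= 3(4m^4n^2 + 2m^2 + 3m^2n^2)    [factor out 3]
= 3m^2(4m^2n^2 + 2 + 3n^2)    [factor out m^2]

3m^2(4m^2n^2 + 2 + 3n^2)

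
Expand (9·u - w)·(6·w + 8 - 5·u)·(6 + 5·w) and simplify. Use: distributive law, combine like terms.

(9·u - w)·(6·w + 8 - 5·u)·(6 + 5·w)
= (54·u·w + 72·u - 45·u^2 - 6·w^2 - 8·w + 5·u·w)·(6 + 5·w)    [distributive law]
= (59·u·w + 72·u - 45·u^2 - 6·w^2 - 8·w)·(6 + 5·w)    [combine like terms]
= 354·u·w + 295·u·w^2 + 432·u + 360·u·w - 270·u^2 - 225·u^2·w - 36·w^2 - 30·w^3 - 48·w - 40·w^2    [distributive law]
= 714·u·w + 295·u·w^2 + 432·u - 270·u^2 - 225·u^2·w - 76·w^2 - 30·w^3 - 48·w    [combine like terms]

714·u·w + 295·u·w^2 + 432·u - 270·u^2 - 225·u^2·w - 76·w^2 - 30·w^3 - 48·w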